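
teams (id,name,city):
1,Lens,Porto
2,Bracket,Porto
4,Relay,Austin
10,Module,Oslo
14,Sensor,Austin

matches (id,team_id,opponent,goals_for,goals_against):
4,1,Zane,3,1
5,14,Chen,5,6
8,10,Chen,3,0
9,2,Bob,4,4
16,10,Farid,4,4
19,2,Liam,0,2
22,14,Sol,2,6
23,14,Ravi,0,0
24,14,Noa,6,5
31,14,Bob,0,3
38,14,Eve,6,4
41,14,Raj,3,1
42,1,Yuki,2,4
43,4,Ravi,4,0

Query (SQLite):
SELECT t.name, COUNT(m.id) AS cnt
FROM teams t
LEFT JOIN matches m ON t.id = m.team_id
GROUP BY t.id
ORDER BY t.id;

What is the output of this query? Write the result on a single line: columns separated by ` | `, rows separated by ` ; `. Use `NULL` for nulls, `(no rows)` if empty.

Lens | 2 ; Bracket | 2 ; Relay | 1 ; Module | 2 ; Sensor | 7

LEFT JOIN keeps every teams row; unmatched ones get NULL for matches columns.
Group by teams.id and compute COUNT(m.id). COUNT(col) of an all-NULL group is 0.
  1: ids {4, 42} → COUNT(m.id)=2
  2: ids {9, 19} → COUNT(m.id)=2
  4: ids {43} → COUNT(m.id)=1
  10: ids {8, 16} → COUNT(m.id)=2
  14: ids {5, 22, 23, 24, 31, 38, 41} → COUNT(m.id)=7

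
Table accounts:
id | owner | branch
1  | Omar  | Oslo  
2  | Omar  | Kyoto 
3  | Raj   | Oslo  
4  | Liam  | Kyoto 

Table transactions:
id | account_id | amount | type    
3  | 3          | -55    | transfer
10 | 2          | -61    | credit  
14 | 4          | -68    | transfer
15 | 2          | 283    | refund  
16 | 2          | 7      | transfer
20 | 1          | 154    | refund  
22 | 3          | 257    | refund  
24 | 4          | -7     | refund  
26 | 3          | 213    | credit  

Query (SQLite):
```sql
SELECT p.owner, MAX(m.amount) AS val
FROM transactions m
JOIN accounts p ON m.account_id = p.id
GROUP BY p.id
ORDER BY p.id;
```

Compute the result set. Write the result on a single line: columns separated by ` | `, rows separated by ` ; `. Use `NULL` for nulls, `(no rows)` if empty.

Join each transactions row to its accounts via account_id.
Group joined rows by accounts.id; compute MAX(m.amount) per group.
  1: ids {20} → MAX(m.amount)=154
  2: ids {10, 15, 16} → MAX(m.amount)=283
  3: ids {3, 22, 26} → MAX(m.amount)=257
  4: ids {14, 24} → MAX(m.amount)=-7

Omar | 154 ; Omar | 283 ; Raj | 257 ; Liam | -7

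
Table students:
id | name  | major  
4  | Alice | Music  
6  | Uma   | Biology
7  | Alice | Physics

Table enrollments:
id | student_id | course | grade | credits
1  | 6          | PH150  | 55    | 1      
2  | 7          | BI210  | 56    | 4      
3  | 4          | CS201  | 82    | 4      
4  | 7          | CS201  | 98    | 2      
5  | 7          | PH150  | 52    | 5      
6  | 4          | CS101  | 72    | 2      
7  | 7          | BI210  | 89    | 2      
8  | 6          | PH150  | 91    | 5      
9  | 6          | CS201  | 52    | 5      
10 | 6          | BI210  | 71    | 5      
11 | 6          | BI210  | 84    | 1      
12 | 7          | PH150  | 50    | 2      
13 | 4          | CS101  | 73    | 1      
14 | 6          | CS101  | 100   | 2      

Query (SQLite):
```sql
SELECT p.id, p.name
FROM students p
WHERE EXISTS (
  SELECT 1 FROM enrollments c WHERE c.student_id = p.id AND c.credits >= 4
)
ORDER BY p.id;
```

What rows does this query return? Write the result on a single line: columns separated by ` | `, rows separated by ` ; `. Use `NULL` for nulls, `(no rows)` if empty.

4 | Alice ; 6 | Uma ; 7 | Alice

For each students row, check whether any enrollments with matching student_id has credits >= 4.
Keep rows where that is true.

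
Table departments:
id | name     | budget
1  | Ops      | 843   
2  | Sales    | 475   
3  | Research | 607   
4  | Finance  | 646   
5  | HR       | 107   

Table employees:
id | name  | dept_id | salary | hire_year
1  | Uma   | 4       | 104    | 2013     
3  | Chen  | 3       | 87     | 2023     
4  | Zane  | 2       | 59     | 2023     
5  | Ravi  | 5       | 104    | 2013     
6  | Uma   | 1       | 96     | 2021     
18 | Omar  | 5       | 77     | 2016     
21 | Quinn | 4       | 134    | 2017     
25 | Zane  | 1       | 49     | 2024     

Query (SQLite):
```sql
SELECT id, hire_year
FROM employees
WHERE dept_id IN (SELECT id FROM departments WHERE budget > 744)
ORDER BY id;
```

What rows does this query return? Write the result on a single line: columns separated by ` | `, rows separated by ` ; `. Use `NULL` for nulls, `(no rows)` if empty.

6 | 2021 ; 25 | 2024

Inner query: departments.id where budget > 744.
Outer: keep employees rows whose dept_id is in that set.
Inner query → {1}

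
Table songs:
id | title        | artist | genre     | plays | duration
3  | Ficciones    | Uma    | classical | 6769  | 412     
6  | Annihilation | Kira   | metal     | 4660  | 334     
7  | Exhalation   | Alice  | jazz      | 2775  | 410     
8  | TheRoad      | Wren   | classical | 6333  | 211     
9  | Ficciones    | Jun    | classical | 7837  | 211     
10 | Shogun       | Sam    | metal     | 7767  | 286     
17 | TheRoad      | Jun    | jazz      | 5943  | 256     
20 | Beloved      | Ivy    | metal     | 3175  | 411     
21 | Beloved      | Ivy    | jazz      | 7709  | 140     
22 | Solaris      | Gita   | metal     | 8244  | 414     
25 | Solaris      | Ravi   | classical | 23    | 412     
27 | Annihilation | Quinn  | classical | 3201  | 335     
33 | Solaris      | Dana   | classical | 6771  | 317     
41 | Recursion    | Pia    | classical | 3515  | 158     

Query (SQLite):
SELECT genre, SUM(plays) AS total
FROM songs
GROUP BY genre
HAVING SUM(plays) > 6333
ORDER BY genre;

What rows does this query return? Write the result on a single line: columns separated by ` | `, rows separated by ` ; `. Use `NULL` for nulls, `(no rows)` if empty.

Partition songs by genre; compute SUM(plays) within each group.
HAVING: keep groups where SUM(plays) > 6333.
  classical: ids {3, 8, 9, 25, 27, 33, 41} → SUM(plays)=34449
  jazz: ids {7, 17, 21} → SUM(plays)=16427
  metal: ids {6, 10, 20, 22} → SUM(plays)=23846

classical | 34449 ; jazz | 16427 ; metal | 23846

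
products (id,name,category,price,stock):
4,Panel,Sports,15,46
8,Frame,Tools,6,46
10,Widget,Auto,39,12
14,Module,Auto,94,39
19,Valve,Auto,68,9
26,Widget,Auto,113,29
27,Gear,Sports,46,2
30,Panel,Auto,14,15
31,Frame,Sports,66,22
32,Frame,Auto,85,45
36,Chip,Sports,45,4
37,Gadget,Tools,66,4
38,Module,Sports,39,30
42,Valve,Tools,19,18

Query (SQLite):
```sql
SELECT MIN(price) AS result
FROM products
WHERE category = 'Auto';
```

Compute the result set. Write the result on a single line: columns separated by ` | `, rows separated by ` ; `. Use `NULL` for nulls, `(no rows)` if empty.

14

Rows where category='Auto' → price values: [39, 94, 68, 113, 14, 85].
MIN of non-NULL values = 14.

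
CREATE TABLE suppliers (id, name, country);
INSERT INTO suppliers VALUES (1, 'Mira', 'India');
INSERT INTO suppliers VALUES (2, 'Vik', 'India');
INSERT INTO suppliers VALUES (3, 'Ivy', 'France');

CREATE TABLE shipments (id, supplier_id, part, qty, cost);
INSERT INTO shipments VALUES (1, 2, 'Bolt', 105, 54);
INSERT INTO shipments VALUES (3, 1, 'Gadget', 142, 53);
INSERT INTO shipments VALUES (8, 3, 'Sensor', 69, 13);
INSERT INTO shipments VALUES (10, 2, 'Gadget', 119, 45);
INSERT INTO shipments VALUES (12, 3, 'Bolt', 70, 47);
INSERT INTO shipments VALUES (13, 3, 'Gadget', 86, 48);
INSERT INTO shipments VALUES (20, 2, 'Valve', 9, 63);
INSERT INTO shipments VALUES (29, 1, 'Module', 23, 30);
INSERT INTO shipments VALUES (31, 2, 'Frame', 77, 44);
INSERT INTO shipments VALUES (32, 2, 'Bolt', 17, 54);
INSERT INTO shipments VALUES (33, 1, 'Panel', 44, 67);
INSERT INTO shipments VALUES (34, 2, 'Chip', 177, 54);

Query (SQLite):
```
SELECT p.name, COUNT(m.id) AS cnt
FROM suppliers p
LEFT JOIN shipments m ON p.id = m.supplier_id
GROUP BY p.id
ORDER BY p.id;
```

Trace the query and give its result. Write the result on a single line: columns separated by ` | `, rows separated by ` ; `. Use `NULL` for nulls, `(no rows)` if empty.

LEFT JOIN keeps every suppliers row; unmatched ones get NULL for shipments columns.
Group by suppliers.id and compute COUNT(m.id). COUNT(col) of an all-NULL group is 0.
  1: ids {3, 29, 33} → COUNT(m.id)=3
  2: ids {1, 10, 20, 31, 32, 34} → COUNT(m.id)=6
  3: ids {8, 12, 13} → COUNT(m.id)=3

Mira | 3 ; Vik | 6 ; Ivy | 3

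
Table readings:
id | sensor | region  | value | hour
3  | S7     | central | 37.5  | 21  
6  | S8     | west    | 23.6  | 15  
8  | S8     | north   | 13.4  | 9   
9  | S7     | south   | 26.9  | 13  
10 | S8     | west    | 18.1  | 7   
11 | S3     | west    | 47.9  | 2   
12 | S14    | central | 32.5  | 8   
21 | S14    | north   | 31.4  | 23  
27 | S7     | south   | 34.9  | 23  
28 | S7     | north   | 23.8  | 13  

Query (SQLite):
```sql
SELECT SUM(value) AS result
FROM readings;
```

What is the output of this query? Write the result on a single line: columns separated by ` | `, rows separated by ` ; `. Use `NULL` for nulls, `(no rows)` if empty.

290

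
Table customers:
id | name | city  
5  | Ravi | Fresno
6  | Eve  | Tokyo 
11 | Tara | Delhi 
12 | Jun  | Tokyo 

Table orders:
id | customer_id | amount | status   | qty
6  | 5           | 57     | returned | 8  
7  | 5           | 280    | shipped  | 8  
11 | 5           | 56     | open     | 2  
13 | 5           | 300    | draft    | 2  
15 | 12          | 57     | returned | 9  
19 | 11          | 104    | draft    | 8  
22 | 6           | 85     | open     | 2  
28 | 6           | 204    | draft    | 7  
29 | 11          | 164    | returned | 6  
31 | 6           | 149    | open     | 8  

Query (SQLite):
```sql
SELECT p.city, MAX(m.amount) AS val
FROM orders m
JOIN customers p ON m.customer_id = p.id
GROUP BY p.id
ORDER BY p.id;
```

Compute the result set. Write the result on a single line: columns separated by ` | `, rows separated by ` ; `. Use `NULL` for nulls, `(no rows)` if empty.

Fresno | 300 ; Tokyo | 204 ; Delhi | 164 ; Tokyo | 57

Join each orders row to its customers via customer_id.
Group joined rows by customers.id; compute MAX(m.amount) per group.
  5: ids {6, 7, 11, 13} → MAX(m.amount)=300
  6: ids {22, 28, 31} → MAX(m.amount)=204
  11: ids {19, 29} → MAX(m.amount)=164
  12: ids {15} → MAX(m.amount)=57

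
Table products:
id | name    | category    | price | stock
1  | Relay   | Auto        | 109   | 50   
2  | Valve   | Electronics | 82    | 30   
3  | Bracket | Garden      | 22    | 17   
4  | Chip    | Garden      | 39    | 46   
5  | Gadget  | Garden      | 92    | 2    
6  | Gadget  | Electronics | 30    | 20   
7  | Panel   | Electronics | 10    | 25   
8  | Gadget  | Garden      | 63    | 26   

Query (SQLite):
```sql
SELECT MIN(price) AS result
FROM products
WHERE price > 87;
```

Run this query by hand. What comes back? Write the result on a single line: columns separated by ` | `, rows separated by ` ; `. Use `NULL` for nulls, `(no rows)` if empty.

92

Rows where price > 87 → price values: [109, 92].
MIN of non-NULL values = 92.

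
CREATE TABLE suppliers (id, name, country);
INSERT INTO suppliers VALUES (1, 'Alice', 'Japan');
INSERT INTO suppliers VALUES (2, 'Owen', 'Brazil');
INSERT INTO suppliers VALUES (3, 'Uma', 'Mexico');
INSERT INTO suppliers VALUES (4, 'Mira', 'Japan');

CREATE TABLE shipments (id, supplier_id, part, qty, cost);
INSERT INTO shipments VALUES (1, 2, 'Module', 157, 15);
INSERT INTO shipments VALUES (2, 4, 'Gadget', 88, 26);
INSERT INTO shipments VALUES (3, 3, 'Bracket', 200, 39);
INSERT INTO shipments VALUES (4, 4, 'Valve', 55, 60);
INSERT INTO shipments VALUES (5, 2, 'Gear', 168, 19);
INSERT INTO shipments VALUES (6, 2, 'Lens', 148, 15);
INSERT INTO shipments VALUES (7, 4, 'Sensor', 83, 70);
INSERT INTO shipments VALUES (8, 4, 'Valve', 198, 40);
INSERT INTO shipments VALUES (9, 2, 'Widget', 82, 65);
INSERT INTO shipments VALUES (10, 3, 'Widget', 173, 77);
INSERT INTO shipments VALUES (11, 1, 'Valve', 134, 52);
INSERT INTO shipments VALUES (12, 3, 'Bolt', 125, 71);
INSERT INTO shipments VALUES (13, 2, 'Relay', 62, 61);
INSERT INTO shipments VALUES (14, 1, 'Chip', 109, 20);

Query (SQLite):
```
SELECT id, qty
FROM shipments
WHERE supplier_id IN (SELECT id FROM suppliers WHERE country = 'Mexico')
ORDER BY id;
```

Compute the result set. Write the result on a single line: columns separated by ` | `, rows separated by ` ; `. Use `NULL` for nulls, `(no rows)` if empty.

3 | 200 ; 10 | 173 ; 12 | 125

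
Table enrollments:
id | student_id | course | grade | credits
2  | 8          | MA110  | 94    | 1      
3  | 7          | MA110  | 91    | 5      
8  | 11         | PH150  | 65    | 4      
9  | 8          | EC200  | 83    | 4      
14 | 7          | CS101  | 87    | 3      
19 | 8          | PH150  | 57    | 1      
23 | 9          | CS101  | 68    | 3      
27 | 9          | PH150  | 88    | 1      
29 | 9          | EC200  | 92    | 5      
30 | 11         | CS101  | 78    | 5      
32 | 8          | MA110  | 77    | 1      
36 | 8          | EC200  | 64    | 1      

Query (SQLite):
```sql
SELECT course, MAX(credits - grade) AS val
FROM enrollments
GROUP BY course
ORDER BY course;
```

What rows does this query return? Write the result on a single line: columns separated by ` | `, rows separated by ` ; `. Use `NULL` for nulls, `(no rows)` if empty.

CS101 | -65 ; EC200 | -63 ; MA110 | -76 ; PH150 | -56

For each row compute credits - grade.
Group by course; take MAX of the expression per group.
  CS101: ids {14, 23, 30} → MAX(credits - grade)=-65
  EC200: ids {9, 29, 36} → MAX(credits - grade)=-63
  MA110: ids {2, 3, 32} → MAX(credits - grade)=-76
  PH150: ids {8, 19, 27} → MAX(credits - grade)=-56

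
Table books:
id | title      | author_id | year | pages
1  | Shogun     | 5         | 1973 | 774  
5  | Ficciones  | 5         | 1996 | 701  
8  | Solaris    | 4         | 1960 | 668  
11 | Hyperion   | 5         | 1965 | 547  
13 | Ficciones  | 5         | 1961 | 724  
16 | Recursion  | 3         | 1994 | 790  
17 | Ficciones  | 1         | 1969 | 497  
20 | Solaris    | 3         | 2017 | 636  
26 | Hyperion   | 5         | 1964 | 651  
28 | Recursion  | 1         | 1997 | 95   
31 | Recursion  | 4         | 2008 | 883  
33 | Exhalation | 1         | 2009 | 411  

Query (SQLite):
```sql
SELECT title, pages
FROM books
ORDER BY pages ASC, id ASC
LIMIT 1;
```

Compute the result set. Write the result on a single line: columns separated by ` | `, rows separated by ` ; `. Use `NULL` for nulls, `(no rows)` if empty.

Sort by pages asc, tiebreak id asc: (95, id=28), (411, id=33), (497, id=17), (547, id=11) …. Take first 1.

Recursion | 95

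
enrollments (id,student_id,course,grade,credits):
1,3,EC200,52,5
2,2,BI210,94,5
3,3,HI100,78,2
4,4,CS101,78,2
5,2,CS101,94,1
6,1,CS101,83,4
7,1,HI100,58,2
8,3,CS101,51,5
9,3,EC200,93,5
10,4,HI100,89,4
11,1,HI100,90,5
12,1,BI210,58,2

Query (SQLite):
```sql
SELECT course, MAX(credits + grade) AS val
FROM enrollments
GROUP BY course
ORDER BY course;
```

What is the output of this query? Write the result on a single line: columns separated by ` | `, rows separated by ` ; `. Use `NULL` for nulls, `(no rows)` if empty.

For each row compute credits + grade.
Group by course; take MAX of the expression per group.
  BI210: ids {2, 12} → MAX(credits + grade)=99
  CS101: ids {4, 5, 6, 8} → MAX(credits + grade)=95
  EC200: ids {1, 9} → MAX(credits + grade)=98
  HI100: ids {3, 7, 10, 11} → MAX(credits + grade)=95

BI210 | 99 ; CS101 | 95 ; EC200 | 98 ; HI100 | 95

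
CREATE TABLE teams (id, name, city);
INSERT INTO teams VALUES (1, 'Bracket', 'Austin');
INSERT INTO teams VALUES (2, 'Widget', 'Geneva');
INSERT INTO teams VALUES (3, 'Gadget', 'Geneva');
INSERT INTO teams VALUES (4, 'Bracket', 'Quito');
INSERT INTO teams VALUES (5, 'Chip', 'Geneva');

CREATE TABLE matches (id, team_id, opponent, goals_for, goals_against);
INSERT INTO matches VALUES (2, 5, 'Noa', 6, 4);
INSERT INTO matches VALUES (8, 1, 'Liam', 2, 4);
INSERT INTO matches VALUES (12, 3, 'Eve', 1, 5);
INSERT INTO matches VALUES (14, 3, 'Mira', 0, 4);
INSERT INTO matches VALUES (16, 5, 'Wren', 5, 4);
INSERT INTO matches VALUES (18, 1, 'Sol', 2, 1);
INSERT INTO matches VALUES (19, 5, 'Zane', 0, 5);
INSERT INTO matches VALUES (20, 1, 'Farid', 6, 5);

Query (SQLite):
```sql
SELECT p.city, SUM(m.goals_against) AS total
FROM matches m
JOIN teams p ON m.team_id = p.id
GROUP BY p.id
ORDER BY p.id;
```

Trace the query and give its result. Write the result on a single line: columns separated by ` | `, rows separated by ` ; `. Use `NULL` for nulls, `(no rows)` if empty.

Join each matches row to its teams via team_id.
Group joined rows by teams.id; compute SUM(m.goals_against) per group.
  1: ids {8, 18, 20} → SUM(m.goals_against)=10
  3: ids {12, 14} → SUM(m.goals_against)=9
  5: ids {2, 16, 19} → SUM(m.goals_against)=13

Austin | 10 ; Geneva | 9 ; Geneva | 13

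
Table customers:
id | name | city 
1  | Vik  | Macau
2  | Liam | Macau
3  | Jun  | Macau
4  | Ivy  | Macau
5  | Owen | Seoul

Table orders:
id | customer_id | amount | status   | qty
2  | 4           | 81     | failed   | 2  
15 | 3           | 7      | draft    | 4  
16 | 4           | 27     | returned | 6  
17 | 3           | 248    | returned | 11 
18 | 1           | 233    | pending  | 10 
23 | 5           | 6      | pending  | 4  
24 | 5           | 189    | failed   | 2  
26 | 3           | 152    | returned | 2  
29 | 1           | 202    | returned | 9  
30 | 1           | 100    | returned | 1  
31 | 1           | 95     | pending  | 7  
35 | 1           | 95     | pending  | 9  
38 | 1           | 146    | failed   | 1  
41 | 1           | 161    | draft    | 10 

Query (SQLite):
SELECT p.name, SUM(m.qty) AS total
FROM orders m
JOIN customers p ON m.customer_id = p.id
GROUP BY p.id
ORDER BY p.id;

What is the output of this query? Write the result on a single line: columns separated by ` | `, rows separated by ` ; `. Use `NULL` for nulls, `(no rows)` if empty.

Vik | 47 ; Jun | 17 ; Ivy | 8 ; Owen | 6

Join each orders row to its customers via customer_id.
Group joined rows by customers.id; compute SUM(m.qty) per group.
  1: ids {18, 29, 30, 31, 35, 38, 41} → SUM(m.qty)=47
  3: ids {15, 17, 26} → SUM(m.qty)=17
  4: ids {2, 16} → SUM(m.qty)=8
  5: ids {23, 24} → SUM(m.qty)=6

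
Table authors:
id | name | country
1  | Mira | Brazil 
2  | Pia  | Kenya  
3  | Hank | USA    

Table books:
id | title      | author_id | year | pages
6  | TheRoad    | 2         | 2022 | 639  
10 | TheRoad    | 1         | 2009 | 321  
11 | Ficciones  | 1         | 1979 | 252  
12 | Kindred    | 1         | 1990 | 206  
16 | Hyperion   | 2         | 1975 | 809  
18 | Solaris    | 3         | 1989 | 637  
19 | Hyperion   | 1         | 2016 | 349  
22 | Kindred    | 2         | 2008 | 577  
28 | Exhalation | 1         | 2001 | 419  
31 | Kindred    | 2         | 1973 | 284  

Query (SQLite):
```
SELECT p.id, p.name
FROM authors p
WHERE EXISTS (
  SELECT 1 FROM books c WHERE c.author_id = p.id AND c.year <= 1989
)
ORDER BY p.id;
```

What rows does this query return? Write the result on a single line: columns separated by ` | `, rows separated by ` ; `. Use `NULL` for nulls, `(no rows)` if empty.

1 | Mira ; 2 | Pia ; 3 | Hank

For each authors row, check whether any books with matching author_id has year <= 1989.
Keep rows where that is true.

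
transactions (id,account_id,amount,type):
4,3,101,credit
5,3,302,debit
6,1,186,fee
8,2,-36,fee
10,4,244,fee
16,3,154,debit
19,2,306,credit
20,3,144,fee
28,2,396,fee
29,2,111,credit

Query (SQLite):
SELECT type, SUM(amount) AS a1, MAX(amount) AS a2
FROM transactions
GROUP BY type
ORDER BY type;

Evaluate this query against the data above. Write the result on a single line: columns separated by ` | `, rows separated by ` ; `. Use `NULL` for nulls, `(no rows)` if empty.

Group transactions by type.
Per group compute: SUM(amount), MAX(amount).
  credit: ids {4, 19, 29} → SUM(amount)=518, MAX(amount)=306
  debit: ids {5, 16} → SUM(amount)=456, MAX(amount)=302
  fee: ids {6, 8, 10, 20, 28} → SUM(amount)=934, MAX(amount)=396

credit | 518 | 306 ; debit | 456 | 302 ; fee | 934 | 396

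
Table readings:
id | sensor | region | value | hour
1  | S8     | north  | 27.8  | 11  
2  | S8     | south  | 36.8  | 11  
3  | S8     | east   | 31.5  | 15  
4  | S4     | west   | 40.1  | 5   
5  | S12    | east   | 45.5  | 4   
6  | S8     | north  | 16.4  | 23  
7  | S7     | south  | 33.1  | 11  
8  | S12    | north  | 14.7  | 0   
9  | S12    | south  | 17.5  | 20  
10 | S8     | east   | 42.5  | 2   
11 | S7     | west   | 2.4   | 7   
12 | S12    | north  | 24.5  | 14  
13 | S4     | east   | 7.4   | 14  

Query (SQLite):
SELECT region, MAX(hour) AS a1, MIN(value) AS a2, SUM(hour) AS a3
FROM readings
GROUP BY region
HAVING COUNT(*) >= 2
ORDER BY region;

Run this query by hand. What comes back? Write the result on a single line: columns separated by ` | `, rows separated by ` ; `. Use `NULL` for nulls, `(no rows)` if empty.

east | 15 | 7.4 | 35 ; north | 23 | 14.7 | 48 ; south | 20 | 17.5 | 42 ; west | 7 | 2.4 | 12

Group readings by region.
Per group compute: MAX(hour), MIN(value), SUM(hour).
HAVING: drop groups with fewer than 2 rows.
  east: ids {3, 5, 10, 13} → MAX(hour)=15, MIN(value)=7.4, SUM(hour)=35
  north: ids {1, 6, 8, 12} → MAX(hour)=23, MIN(value)=14.7, SUM(hour)=48
  south: ids {2, 7, 9} → MAX(hour)=20, MIN(value)=17.5, SUM(hour)=42
  west: ids {4, 11} → MAX(hour)=7, MIN(value)=2.4, SUM(hour)=12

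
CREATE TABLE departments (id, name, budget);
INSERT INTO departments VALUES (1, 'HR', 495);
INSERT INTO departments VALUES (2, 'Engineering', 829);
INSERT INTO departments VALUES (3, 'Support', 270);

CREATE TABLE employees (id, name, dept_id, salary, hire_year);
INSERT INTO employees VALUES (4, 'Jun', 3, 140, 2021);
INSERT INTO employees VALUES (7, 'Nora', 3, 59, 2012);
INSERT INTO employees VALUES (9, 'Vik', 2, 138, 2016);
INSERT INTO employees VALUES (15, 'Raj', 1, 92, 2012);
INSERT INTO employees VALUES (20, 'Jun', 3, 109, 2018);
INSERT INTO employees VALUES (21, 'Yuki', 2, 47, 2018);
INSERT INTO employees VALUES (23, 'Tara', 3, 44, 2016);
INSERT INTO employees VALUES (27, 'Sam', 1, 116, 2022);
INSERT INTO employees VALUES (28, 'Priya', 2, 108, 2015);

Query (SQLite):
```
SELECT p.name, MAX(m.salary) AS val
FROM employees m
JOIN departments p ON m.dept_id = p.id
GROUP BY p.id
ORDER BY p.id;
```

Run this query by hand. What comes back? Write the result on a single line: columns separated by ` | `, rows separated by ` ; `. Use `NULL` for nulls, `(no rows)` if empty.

Join each employees row to its departments via dept_id.
Group joined rows by departments.id; compute MAX(m.salary) per group.
  1: ids {15, 27} → MAX(m.salary)=116
  2: ids {9, 21, 28} → MAX(m.salary)=138
  3: ids {4, 7, 20, 23} → MAX(m.salary)=140

HR | 116 ; Engineering | 138 ; Support | 140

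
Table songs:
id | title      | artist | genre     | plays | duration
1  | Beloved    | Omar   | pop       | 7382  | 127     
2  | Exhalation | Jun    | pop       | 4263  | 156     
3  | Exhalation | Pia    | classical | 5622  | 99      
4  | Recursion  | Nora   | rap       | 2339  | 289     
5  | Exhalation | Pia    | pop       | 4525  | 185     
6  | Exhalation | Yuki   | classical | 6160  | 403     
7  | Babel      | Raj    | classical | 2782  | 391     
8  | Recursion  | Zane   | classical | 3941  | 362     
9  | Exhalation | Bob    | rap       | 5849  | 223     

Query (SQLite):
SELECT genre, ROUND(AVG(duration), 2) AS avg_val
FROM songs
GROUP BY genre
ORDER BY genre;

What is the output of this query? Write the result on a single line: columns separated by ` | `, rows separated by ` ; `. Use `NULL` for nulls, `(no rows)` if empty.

classical | 313.75 ; pop | 156 ; rap | 256

Partition songs by genre; compute ROUND(AVG(duration), 2) within each group.
  classical: ids {3, 6, 7, 8} → ROUND(AVG(duration), 2)=313.75
  pop: ids {1, 2, 5} → ROUND(AVG(duration), 2)=156
  rap: ids {4, 9} → ROUND(AVG(duration), 2)=256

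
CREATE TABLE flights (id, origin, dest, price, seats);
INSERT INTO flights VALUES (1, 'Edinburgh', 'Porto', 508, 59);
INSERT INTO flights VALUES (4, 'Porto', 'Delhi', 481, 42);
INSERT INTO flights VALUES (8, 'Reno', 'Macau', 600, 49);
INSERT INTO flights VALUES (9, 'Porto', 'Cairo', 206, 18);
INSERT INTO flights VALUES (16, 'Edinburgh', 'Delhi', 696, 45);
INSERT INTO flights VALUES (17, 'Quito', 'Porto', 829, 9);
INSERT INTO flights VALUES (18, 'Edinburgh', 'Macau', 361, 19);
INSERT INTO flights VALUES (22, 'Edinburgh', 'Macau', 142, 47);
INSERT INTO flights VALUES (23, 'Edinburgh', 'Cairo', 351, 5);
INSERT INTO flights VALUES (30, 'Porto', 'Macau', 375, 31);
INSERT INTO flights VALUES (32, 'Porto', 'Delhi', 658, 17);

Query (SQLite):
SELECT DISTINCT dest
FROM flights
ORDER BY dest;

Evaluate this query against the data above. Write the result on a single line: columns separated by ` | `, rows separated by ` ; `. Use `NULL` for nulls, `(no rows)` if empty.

Cairo ; Delhi ; Macau ; Porto

Collect distinct dest values from flights.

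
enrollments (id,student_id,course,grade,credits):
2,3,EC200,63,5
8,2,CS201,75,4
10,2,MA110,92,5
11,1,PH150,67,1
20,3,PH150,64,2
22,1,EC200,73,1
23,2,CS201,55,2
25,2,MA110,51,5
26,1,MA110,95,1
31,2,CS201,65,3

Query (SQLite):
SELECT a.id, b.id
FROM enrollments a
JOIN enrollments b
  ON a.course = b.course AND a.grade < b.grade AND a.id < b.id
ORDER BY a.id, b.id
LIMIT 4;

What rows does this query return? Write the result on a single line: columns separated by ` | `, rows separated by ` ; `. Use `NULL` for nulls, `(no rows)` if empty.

2 | 22 ; 10 | 26 ; 23 | 31 ; 25 | 26

Pairs (a,b) with same course, a.grade < b.grade, a.id < b.id.
course groups: CS201:{8,23,31} EC200:{2,22} MA110:{10,25,26} PH150:{11,20}
Ordered by (a.id, b.id); first 4.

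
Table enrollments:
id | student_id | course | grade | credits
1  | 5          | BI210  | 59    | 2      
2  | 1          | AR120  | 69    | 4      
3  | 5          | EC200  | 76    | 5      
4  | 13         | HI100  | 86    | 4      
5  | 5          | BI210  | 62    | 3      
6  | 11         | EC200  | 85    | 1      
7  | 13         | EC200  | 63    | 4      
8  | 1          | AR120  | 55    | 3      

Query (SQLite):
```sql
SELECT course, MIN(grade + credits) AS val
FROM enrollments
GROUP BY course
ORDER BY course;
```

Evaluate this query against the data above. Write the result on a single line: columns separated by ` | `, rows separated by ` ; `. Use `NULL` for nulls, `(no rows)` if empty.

For each row compute grade + credits.
Group by course; take MIN of the expression per group.
  AR120: ids {2, 8} → MIN(grade + credits)=58
  BI210: ids {1, 5} → MIN(grade + credits)=61
  EC200: ids {3, 6, 7} → MIN(grade + credits)=67
  HI100: ids {4} → MIN(grade + credits)=90

AR120 | 58 ; BI210 | 61 ; EC200 | 67 ; HI100 | 90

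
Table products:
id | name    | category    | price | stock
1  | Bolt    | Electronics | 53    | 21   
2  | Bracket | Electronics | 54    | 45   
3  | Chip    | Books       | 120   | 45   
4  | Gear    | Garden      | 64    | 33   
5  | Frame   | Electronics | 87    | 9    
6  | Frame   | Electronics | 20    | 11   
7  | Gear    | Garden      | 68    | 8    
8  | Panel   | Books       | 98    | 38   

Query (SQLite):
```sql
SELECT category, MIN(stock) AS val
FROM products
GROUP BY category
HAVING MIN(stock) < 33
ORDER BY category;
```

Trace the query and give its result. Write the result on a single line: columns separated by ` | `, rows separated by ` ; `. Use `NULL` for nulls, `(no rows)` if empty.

Partition products by category; compute MIN(stock) within each group.
HAVING: keep groups where MIN(stock) < 33.
  Books: ids {3, 8} → MIN(stock)=38
  Electronics: ids {1, 2, 5, 6} → MIN(stock)=9
  Garden: ids {4, 7} → MIN(stock)=8

Electronics | 9 ; Garden | 8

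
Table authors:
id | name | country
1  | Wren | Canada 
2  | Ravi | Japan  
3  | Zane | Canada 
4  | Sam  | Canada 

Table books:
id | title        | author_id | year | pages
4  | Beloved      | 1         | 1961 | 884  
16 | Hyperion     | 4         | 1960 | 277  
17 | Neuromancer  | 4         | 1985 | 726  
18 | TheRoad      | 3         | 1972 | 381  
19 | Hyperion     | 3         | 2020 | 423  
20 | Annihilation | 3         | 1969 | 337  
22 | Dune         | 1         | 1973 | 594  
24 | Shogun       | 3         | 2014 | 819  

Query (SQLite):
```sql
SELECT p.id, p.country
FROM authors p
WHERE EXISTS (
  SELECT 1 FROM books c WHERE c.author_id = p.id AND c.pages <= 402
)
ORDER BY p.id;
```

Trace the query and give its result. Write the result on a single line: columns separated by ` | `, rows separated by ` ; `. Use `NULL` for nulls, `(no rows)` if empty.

3 | Canada ; 4 | Canada

For each authors row, check whether any books with matching author_id has pages <= 402.
Keep rows where that is true.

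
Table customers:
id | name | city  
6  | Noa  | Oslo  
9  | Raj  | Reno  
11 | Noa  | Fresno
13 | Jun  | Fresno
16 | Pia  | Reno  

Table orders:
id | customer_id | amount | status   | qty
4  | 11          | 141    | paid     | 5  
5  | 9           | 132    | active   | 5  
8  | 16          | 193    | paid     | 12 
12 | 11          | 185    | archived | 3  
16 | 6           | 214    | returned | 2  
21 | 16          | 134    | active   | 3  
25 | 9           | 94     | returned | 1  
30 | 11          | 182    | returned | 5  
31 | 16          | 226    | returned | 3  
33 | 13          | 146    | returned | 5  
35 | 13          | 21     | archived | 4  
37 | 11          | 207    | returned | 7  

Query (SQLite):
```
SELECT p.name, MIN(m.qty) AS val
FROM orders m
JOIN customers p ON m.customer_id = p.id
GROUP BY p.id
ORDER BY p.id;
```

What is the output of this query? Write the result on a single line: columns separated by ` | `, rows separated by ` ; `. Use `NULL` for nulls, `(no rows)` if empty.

Join each orders row to its customers via customer_id.
Group joined rows by customers.id; compute MIN(m.qty) per group.
  6: ids {16} → MIN(m.qty)=2
  9: ids {5, 25} → MIN(m.qty)=1
  11: ids {4, 12, 30, 37} → MIN(m.qty)=3
  13: ids {33, 35} → MIN(m.qty)=4
  16: ids {8, 21, 31} → MIN(m.qty)=3

Noa | 2 ; Raj | 1 ; Noa | 3 ; Jun | 4 ; Pia | 3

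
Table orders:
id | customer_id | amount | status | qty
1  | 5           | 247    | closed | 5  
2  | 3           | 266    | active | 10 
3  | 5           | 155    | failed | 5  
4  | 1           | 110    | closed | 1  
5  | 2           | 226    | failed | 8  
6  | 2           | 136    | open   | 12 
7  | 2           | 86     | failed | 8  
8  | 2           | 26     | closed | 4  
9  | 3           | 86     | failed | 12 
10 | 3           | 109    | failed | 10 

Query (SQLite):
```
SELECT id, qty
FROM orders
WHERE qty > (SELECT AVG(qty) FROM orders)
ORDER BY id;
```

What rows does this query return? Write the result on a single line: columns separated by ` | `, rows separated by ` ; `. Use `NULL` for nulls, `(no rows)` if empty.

2 | 10 ; 5 | 8 ; 6 | 12 ; 7 | 8 ; 9 | 12 ; 10 | 10

Scalar subquery: AVG(qty) over all orders rows = 7.5.
Keep rows where qty > that value.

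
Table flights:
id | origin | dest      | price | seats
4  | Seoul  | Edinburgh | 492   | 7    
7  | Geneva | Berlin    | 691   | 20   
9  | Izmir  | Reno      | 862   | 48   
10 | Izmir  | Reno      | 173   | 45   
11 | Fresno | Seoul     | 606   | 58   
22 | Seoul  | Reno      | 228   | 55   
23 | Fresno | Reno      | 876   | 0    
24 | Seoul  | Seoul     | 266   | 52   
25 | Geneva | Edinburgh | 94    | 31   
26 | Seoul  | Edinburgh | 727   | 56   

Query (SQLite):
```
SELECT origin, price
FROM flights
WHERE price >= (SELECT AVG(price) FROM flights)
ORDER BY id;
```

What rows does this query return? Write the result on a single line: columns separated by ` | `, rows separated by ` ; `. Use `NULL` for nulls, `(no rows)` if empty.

Geneva | 691 ; Izmir | 862 ; Fresno | 606 ; Fresno | 876 ; Seoul | 727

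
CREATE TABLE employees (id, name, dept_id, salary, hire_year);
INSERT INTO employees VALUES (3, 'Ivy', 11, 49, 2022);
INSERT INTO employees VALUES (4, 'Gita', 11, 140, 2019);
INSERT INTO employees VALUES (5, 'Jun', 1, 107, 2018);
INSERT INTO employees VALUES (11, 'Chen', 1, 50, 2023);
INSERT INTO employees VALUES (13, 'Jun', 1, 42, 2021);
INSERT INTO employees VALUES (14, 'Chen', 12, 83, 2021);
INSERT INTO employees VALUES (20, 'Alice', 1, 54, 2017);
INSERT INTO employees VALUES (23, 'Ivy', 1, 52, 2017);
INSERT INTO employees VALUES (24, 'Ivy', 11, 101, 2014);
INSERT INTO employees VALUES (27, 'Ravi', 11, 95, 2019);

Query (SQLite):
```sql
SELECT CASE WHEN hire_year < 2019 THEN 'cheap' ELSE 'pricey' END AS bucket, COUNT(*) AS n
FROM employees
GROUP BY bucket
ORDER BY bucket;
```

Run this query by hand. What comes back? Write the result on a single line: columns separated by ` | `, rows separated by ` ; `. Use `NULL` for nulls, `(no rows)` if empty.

cheap | 4 ; pricey | 6

Bucket rows by hire_year < 2019 → 'cheap' else 'pricey'; count each bucket.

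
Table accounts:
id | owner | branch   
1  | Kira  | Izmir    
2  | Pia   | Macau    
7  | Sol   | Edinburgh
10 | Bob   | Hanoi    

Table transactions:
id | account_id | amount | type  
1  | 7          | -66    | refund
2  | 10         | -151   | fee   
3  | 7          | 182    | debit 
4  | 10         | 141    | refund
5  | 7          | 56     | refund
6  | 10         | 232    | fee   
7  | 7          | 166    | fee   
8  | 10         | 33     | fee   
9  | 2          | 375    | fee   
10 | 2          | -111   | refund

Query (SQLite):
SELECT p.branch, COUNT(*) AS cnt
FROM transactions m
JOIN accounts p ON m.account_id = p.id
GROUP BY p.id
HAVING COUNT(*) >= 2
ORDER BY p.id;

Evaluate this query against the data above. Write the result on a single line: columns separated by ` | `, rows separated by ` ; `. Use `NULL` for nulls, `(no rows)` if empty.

Macau | 2 ; Edinburgh | 4 ; Hanoi | 4

Join each transactions row to its accounts via account_id.
Group joined rows by accounts.id; compute COUNT(*) per group.
HAVING: keep groups with count ≥ 2.
  2: ids {9, 10} → COUNT(*)=2
  7: ids {1, 3, 5, 7} → COUNT(*)=4
  10: ids {2, 4, 6, 8} → COUNT(*)=4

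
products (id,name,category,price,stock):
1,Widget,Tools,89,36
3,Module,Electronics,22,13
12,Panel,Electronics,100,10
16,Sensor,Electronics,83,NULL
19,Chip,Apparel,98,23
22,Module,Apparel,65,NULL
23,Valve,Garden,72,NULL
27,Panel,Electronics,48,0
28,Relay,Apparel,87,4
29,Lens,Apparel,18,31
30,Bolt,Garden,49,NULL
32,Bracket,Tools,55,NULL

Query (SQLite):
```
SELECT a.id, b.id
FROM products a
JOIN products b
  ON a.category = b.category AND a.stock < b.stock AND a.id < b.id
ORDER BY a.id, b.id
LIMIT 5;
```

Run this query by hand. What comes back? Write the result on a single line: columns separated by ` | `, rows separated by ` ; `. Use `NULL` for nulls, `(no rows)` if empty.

19 | 29 ; 28 | 29

Pairs (a,b) with same category, a.stock < b.stock, a.id < b.id.
category groups: Apparel:{19,22,28,29} Electronics:{3,12,16,27} Garden:{23,30} Tools:{1,32}
Ordered by (a.id, b.id); first 5.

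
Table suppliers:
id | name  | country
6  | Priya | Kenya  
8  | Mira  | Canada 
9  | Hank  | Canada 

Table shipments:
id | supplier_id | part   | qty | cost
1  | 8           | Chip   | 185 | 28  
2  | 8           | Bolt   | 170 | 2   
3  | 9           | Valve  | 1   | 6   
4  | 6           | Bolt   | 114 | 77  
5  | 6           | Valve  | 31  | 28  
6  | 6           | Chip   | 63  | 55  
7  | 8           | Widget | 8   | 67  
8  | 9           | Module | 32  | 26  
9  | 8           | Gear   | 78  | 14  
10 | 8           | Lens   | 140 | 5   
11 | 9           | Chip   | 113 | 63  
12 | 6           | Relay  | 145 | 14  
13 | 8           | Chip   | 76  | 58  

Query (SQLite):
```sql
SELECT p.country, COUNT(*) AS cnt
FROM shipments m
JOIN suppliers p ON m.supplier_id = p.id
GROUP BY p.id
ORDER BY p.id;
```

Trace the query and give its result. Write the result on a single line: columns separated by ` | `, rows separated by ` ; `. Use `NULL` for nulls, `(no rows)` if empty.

Join each shipments row to its suppliers via supplier_id.
Group joined rows by suppliers.id; compute COUNT(*) per group.
  6: ids {4, 5, 6, 12} → COUNT(*)=4
  8: ids {1, 2, 7, 9, 10, 13} → COUNT(*)=6
  9: ids {3, 8, 11} → COUNT(*)=3

Kenya | 4 ; Canada | 6 ; Canada | 3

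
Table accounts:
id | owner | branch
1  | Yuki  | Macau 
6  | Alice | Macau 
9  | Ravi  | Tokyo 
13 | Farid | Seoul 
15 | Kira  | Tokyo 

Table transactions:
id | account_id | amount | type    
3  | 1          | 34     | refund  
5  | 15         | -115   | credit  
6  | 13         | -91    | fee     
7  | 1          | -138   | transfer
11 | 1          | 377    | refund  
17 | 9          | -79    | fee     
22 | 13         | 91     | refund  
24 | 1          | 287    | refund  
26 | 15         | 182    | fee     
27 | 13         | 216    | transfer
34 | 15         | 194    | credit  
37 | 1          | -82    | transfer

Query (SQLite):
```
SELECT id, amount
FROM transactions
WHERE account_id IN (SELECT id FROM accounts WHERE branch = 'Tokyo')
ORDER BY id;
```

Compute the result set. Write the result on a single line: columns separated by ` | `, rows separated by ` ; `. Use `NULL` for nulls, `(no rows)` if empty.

5 | -115 ; 17 | -79 ; 26 | 182 ; 34 | 194

Inner query: accounts.id where branch = 'Tokyo'.
Outer: keep transactions rows whose account_id is in that set.
Inner query → {9, 15}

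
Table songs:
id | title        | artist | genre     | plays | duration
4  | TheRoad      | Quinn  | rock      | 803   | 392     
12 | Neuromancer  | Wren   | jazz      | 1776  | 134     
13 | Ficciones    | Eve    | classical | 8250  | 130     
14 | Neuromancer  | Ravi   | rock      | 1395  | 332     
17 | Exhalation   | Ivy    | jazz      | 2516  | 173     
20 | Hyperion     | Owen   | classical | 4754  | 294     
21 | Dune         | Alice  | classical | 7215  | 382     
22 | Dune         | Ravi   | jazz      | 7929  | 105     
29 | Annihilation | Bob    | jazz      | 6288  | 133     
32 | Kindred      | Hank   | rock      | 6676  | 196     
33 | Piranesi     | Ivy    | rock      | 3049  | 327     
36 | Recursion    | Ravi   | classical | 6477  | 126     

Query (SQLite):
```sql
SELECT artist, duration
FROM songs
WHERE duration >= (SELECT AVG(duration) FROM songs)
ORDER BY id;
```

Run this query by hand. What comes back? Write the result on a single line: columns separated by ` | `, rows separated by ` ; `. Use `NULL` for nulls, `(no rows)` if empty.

Quinn | 392 ; Ravi | 332 ; Owen | 294 ; Alice | 382 ; Ivy | 327

Scalar subquery: AVG(duration) over all songs rows = 227.0.
Keep rows where duration >= that value.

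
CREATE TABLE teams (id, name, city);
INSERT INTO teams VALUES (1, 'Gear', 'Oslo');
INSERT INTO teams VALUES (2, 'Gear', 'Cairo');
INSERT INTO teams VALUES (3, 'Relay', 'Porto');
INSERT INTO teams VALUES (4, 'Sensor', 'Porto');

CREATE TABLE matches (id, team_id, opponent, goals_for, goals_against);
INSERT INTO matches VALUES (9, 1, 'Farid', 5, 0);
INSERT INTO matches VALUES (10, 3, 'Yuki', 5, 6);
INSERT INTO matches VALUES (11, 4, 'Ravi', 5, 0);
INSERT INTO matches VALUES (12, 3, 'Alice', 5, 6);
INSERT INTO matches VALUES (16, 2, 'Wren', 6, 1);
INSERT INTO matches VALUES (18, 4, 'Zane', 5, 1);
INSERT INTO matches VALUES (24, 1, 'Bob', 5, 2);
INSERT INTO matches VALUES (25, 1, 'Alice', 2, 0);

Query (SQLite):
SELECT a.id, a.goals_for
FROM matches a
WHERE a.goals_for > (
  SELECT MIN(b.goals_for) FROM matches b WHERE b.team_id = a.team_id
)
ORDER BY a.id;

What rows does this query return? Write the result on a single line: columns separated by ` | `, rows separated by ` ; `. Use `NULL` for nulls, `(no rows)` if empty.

9 | 5 ; 24 | 5

For each matches row a, compute MIN(goals_for) over rows sharing a.team_id.
Keep row a if a.goals_for > that per-group MIN.
  team_id=1: MIN(goals_for) = 2
  team_id=2: MIN(goals_for) = 6
  team_id=3: MIN(goals_for) = 5
  team_id=4: MIN(goals_for) = 5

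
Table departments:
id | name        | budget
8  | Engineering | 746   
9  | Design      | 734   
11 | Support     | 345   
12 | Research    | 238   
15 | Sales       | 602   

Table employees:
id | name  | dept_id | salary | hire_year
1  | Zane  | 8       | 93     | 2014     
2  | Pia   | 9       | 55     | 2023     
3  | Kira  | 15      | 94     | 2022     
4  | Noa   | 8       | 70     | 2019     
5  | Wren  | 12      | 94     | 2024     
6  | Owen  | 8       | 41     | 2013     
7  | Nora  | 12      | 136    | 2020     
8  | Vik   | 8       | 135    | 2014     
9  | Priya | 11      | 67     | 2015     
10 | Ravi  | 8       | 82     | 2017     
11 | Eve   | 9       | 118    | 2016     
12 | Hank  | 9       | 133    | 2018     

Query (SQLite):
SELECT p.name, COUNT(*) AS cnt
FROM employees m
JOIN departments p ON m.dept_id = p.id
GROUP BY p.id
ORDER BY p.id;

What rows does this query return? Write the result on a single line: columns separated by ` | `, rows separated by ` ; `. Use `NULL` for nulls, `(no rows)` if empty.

Engineering | 5 ; Design | 3 ; Support | 1 ; Research | 2 ; Sales | 1

Join each employees row to its departments via dept_id.
Group joined rows by departments.id; compute COUNT(*) per group.
  8: ids {1, 4, 6, 8, 10} → COUNT(*)=5
  9: ids {2, 11, 12} → COUNT(*)=3
  11: ids {9} → COUNT(*)=1
  12: ids {5, 7} → COUNT(*)=2
  15: ids {3} → COUNT(*)=1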